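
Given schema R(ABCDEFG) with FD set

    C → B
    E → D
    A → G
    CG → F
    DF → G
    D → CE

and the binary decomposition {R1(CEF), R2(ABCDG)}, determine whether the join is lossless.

Common attributes: R1 ∩ R2 = {C}.
Closure of {C}: C → B applies, adding B. So (C)⁺ = {BC}.
The closure contains neither all of R1 = {CEF} nor all of R2 = {ABCDG}, so the common attributes are not a superkey of either fragment. The join is lossy.

No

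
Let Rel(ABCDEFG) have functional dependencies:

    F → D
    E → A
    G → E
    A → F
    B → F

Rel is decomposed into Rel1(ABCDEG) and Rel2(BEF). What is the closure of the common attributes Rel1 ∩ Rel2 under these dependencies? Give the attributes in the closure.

Rel1 ∩ Rel2 = {BE}.
E → A applies, adding A
A → F applies, adding F
F → D applies, adding D
Closure: {ABDEF}.

ABDEF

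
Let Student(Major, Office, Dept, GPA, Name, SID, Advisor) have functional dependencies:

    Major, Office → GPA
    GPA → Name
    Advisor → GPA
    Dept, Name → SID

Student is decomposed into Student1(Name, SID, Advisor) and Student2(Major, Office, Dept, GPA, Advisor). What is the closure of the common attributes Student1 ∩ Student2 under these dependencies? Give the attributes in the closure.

Student1 ∩ Student2 = {Advisor}.
Advisor → GPA applies, adding GPA
GPA → Name applies, adding Name
Closure: {GPA, Name, Advisor}.

GPA, Name, Advisor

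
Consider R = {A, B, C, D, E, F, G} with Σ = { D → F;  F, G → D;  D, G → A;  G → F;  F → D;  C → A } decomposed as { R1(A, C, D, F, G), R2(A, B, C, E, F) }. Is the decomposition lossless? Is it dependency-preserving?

Lossless test: (A, C, F)⁺ = {A, C, D, F}, which is a superkey of neither fragment — lossy.
Dependency preservation: every FD's attributes lie within a single fragment, so each can be enforced locally — preserved.

lossy but dependency-preserving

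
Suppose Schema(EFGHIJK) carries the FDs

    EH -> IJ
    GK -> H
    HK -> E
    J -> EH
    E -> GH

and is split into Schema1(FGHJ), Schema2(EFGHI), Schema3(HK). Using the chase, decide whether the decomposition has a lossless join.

No

Chase test. Columns are EFGHIJK; row i has aⱼ where attribute j ∈ Schemai, else bᵢⱼ.
Initial tableau (one row per fragment):
  row 1: b11 a2 a3 a4 b15 a6 b17
  row 2: a1 a2 a3 a4 a5 b26 b27
  row 3: b31 b32 b33 a4 b35 b36 a7
No row becomes fully distinguished — the join is lossy.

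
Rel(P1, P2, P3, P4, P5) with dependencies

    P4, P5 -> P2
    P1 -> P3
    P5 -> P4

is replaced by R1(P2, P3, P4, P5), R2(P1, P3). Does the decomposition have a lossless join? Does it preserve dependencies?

Lossless test: (P3)⁺ = {P3}, which is a superkey of neither fragment — lossy.
Dependency preservation: every FD's attributes lie within a single fragment, so each can be enforced locally — preserved.

lossy but dependency-preserving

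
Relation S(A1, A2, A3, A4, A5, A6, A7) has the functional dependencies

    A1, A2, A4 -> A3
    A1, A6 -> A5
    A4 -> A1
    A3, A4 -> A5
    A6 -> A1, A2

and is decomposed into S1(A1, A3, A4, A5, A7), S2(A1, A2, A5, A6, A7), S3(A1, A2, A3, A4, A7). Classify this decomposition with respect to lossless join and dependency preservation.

Lossless test (chase): Rows 1 and 3 agree on A3, A4; apply A3, A4→A5 and equate their A5 entries. No row becomes fully distinguished — the join is lossy.
Dependency preservation: every FD's attributes lie within a single fragment, so each can be enforced locally — preserved.

lossy but dependency-preserving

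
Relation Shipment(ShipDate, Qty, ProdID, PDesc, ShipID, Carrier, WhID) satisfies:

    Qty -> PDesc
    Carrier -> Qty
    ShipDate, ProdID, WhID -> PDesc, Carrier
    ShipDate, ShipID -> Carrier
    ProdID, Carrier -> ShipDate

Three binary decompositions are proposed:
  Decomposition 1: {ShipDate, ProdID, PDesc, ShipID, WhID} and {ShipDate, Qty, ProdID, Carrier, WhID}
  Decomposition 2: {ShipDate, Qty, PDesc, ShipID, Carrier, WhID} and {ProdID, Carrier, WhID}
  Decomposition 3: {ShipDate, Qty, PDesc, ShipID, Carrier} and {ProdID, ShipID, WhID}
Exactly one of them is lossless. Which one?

Decomposition 1

Decomposition 1: common = {ShipDate, ProdID, WhID}, closure = {ShipDate, Qty, ProdID, PDesc, Carrier, WhID} → lossless.
Decomposition 2: common = {Carrier, WhID}, closure = {Qty, PDesc, Carrier, WhID} → lossy.
Decomposition 3: common = {ShipID}, closure = {ShipID} → lossy.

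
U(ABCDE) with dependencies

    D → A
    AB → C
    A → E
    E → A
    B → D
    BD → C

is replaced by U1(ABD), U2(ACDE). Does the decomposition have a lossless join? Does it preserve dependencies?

Lossless test: (AD)⁺ = {ADE}, which is a superkey of neither fragment — lossy.
Dependency preservation: the restricted closure of {AB} across the fragments never reaches {C}, so AB → C cannot be enforced without a join — not preserved.

lossy and not dependency-preserving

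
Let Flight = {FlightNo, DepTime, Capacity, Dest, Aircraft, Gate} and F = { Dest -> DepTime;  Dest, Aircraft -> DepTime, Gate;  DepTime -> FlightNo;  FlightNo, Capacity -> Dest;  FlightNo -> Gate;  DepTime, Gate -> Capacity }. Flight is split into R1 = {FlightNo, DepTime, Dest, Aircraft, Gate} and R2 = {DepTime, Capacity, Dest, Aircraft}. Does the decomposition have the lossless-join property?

Yes

Common attributes: R1 ∩ R2 = {DepTime, Dest, Aircraft}.
Closure of {DepTime, Dest, Aircraft}: Dest, Aircraft → DepTime, Gate applies, adding Gate; DepTime → FlightNo applies, adding FlightNo; DepTime, Gate → Capacity applies, adding Capacity. So (DepTime, Dest, Aircraft)⁺ = {FlightNo, DepTime, Capacity, Dest, Aircraft, Gate}.
This closure contains every attribute of R1, so R1 ∩ R2 → R1. The join is lossless.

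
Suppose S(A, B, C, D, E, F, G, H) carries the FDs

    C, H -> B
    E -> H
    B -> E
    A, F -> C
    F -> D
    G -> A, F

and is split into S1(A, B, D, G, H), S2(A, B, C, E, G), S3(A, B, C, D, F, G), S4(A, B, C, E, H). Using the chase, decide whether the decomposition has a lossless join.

Yes

Chase test. Columns are A, B, C, D, E, F, G, H; row i has aⱼ where attribute j ∈ Si, else bᵢⱼ.
Initial tableau (one row per fragment):
  row 1: a1 a2 b13 a4 b15 b16 a7 a8
  row 2: a1 a2 a3 b24 a5 b26 a7 b28
  row 3: a1 a2 a3 a4 b35 a6 a7 b38
  row 4: a1 a2 a3 b44 a5 b46 b47 a8
Rows 2 and 4 agree on E; apply E→H and equate their H entries.
Rows 1 and 2 agree on B; apply B→E and equate their E entries.
Rows 1 and 3 agree on B; apply B→E and equate their E entries.
Rows 1 and 2 agree on G; apply G→A, F and equate their A, F entries.
Rows 1 and 3 agree on G; apply G→A, F and equate their A, F entries.
Rows 1 and 3 agree on E; apply E→H and equate their H entries.
Rows 1 and 2 agree on A, F; apply A, F→C and equate their C entries.
Rows 1 and 2 agree on F; apply F→D and equate their D entries.
Row 1 is now all distinguished symbols — the join is lossless.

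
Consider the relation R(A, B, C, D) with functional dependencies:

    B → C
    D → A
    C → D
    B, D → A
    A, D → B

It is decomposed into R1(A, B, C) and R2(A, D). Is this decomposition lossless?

No

Common attributes: R1 ∩ R2 = {A}.
No dependency enlarges {A}, so (A)⁺ = {A}.
The closure contains neither all of R1 = {A, B, C} nor all of R2 = {A, D}, so the common attributes are not a superkey of either fragment. The join is lossy.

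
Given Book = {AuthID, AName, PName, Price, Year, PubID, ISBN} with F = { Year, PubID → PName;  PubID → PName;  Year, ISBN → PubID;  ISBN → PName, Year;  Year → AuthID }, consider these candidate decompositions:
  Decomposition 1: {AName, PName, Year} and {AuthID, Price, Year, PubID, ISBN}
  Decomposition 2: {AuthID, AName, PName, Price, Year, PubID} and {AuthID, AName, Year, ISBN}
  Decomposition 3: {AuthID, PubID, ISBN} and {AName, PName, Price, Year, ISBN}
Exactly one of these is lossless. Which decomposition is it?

Decomposition 3

Decomposition 1: common = {Year}, closure = {AuthID, Year} → lossy.
Decomposition 2: common = {AuthID, AName, Year}, closure = {AuthID, AName, Year} → lossy.
Decomposition 3: common = {ISBN}, closure = {AuthID, PName, Year, PubID, ISBN} → lossless.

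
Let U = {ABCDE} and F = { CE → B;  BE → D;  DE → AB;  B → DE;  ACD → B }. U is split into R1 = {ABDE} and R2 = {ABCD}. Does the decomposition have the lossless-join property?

Common attributes: R1 ∩ R2 = {ABD}.
Closure of {ABD}: B → DE applies, adding E. So (ABD)⁺ = {ABDE}.
This closure contains every attribute of R1, so R1 ∩ R2 → R1. The join is lossless.

Yes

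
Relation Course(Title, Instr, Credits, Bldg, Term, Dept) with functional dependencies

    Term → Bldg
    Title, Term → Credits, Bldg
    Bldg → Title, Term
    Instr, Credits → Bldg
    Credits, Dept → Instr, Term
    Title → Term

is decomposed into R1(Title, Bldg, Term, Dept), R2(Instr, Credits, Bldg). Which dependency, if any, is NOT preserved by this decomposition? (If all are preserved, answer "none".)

Check Credits, Dept → Instr, Term: no single fragment contains all of {Instr, Credits, Term, Dept}, and the restricted closure of {Credits, Dept} across the fragments never reaches {Instr, Term}.
Term → Bldg is preserved.
Title, Term → Credits, Bldg is preserved.
Bldg → Title, Term is preserved.
Instr, Credits → Bldg is preserved.
Title → Term is preserved.

Credits, Dept → Instr, Term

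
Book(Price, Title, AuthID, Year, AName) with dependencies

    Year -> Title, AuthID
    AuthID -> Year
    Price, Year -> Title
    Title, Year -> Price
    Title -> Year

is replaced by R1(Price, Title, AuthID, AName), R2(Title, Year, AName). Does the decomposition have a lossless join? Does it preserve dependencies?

Lossless test: (Title, AName)⁺ = {Price, Title, AuthID, Year, AName}, which contains all of one fragment — lossless.
Dependency preservation: Year → Title, AuthID; AuthID → Year; Price, Year → Title; Title, Year → Price are not contained in any single fragment, but the restricted closure of each left-hand side across the fragments still reaches the right-hand side; the remaining FDs each lie inside some fragment. All dependencies are preserved.

lossless and dependency-preserving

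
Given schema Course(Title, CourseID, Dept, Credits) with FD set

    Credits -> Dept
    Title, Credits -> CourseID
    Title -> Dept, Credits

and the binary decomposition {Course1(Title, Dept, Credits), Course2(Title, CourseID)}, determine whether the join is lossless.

Yes

Common attributes: Course1 ∩ Course2 = {Title}.
Closure of {Title}: Title → Dept, Credits applies, adding Dept, Credits; Title, Credits → CourseID applies, adding CourseID. So (Title)⁺ = {Title, CourseID, Dept, Credits}.
This closure contains every attribute of Course1, so Course1 ∩ Course2 → Course1. The join is lossless.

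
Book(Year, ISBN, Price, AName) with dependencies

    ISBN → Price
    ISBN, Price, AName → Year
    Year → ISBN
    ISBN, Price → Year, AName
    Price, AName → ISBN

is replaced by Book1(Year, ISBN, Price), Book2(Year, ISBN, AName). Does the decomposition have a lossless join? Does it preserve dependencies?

Lossless test: (Year, ISBN)⁺ = {Year, ISBN, Price, AName}, which contains all of one fragment — lossless.
Dependency preservation: the restricted closure of {Price, AName} across the fragments never reaches {ISBN}, so Price, AName → ISBN cannot be enforced without a join — not preserved.

lossless but not dependency-preserving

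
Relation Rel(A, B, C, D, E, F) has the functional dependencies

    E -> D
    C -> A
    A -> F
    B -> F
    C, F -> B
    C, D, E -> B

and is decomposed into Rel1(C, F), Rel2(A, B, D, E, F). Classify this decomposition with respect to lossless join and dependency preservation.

Lossless test: (F)⁺ = {F}, which is a superkey of neither fragment — lossy.
Dependency preservation: the restricted closure of {C} across the fragments never reaches {A}, so C → A cannot be enforced without a join — not preserved.

lossy and not dependency-preserving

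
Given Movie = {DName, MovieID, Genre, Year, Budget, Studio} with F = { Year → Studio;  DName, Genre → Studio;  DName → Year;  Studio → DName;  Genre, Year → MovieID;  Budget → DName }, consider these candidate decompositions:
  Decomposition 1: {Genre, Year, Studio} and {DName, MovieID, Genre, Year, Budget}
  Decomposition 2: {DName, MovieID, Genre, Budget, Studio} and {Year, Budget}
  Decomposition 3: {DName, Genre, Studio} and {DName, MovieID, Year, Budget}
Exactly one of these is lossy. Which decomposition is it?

Decomposition 1: common = {Genre, Year}, closure = {DName, MovieID, Genre, Year, Studio} → lossless.
Decomposition 2: common = {Budget}, closure = {DName, Year, Budget, Studio} → lossless.
Decomposition 3: common = {DName}, closure = {DName, Year, Studio} → lossy.

Decomposition 3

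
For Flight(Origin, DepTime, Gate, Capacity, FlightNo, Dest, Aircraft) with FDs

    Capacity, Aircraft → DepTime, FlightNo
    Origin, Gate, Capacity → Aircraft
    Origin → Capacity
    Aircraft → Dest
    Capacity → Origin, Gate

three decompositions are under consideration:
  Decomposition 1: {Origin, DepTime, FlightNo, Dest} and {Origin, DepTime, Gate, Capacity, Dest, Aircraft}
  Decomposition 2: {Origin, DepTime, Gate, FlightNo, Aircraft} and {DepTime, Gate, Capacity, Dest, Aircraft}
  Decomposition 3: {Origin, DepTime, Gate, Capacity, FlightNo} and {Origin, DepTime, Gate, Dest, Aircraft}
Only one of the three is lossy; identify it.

Decomposition 1: common = {Origin, DepTime, Dest}, closure = {Origin, DepTime, Gate, Capacity, FlightNo, Dest, Aircraft} → lossless.
Decomposition 2: common = {DepTime, Gate, Aircraft}, closure = {DepTime, Gate, Dest, Aircraft} → lossy.
Decomposition 3: common = {Origin, DepTime, Gate}, closure = {Origin, DepTime, Gate, Capacity, FlightNo, Dest, Aircraft} → lossless.

Decomposition 2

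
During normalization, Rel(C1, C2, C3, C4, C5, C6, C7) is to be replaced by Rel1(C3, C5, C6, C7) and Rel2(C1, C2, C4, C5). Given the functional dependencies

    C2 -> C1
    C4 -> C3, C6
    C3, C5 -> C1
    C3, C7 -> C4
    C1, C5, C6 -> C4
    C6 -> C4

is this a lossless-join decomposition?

Common attributes: Rel1 ∩ Rel2 = {C5}.
No dependency enlarges {C5}, so (C5)⁺ = {C5}.
The closure contains neither all of Rel1 = {C3, C5, C6, C7} nor all of Rel2 = {C1, C2, C4, C5}, so the common attributes are not a superkey of either fragment. The join is lossy.

No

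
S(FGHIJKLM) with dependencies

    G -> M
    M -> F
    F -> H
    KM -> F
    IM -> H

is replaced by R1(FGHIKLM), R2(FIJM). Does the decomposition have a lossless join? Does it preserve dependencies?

lossy but dependency-preserving

Lossless test: (FIM)⁺ = {FHIM}, which is a superkey of neither fragment — lossy.
Dependency preservation: every FD's attributes lie within a single fragment, so each can be enforced locally — preserved.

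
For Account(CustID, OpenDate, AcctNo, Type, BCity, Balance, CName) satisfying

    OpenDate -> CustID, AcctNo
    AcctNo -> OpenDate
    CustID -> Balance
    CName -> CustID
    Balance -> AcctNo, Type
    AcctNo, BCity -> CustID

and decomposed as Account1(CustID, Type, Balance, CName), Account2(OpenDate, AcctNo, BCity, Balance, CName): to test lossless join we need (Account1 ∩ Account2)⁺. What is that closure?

Account1 ∩ Account2 = {Balance, CName}.
CName → CustID applies, adding CustID
Balance → AcctNo, Type applies, adding AcctNo, Type
AcctNo → OpenDate applies, adding OpenDate
Closure: {CustID, OpenDate, AcctNo, Type, Balance, CName}.

CustID, OpenDate, AcctNo, Type, Balance, CName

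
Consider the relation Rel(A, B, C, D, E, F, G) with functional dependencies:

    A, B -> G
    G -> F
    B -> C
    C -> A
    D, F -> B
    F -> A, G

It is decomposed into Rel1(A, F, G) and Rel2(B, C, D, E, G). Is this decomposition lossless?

Common attributes: Rel1 ∩ Rel2 = {G}.
Closure of {G}: G → F applies, adding F; F → A, G applies, adding A. So (G)⁺ = {A, F, G}.
This closure contains every attribute of Rel1, so Rel1 ∩ Rel2 → Rel1. The join is lossless.

Yes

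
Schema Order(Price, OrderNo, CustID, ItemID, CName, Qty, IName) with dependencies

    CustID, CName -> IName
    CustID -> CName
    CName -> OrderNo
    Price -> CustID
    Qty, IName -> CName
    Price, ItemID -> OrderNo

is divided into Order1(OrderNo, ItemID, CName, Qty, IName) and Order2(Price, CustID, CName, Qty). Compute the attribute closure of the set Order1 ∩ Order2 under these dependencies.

Order1 ∩ Order2 = {CName, Qty}.
CName → OrderNo applies, adding OrderNo
Closure: {OrderNo, CName, Qty}.

OrderNo, CName, Qty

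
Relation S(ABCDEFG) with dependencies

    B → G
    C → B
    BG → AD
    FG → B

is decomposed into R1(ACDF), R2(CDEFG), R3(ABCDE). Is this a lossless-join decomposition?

Chase test. Columns are ABCDEFG; row i has aⱼ where attribute j ∈ Ri, else bᵢⱼ.
Initial tableau (one row per fragment):
  row 1: a1 b12 a3 a4 b15 a6 b17
  row 2: b21 b22 a3 a4 a5 a6 a7
  row 3: a1 a2 a3 a4 a5 b36 b37
Rows 1 and 2 agree on C; apply C→B and equate their B entries.
Rows 1 and 3 agree on C; apply C→B and equate their B entries.
Rows 1 and 2 agree on B; apply B→G and equate their G entries.
Rows 1 and 3 agree on B; apply B→G and equate their G entries.
Rows 1 and 2 agree on BG; apply BG→AD and equate their AD entries.
Row 2 is now all distinguished symbols — the join is lossless.

Yes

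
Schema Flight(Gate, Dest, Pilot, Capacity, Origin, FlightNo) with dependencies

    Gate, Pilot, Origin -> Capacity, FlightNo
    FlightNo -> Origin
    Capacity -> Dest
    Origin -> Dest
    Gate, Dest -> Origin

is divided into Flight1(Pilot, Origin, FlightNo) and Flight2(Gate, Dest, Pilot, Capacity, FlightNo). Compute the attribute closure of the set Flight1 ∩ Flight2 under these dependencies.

Dest, Pilot, Origin, FlightNo

Flight1 ∩ Flight2 = {Pilot, FlightNo}.
FlightNo → Origin applies, adding Origin
Origin → Dest applies, adding Dest
Closure: {Dest, Pilot, Origin, FlightNo}.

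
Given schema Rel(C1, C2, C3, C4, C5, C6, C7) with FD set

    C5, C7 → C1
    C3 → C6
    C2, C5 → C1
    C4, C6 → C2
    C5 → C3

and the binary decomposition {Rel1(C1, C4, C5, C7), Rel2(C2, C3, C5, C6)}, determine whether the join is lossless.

No

Common attributes: Rel1 ∩ Rel2 = {C5}.
Closure of {C5}: C5 → C3 applies, adding C3; C3 → C6 applies, adding C6. So (C5)⁺ = {C3, C5, C6}.
The closure contains neither all of Rel1 = {C1, C4, C5, C7} nor all of Rel2 = {C2, C3, C5, C6}, so the common attributes are not a superkey of either fragment. The join is lossy.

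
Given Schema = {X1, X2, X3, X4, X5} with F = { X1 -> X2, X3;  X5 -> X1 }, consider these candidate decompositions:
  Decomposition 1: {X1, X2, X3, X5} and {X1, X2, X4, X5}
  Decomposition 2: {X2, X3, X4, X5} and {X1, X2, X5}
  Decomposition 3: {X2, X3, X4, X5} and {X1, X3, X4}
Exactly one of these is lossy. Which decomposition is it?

Decomposition 1: common = {X1, X2, X5}, closure = {X1, X2, X3, X5} → lossless.
Decomposition 2: common = {X2, X5}, closure = {X1, X2, X3, X5} → lossless.
Decomposition 3: common = {X3, X4}, closure = {X3, X4} → lossy.

Decomposition 3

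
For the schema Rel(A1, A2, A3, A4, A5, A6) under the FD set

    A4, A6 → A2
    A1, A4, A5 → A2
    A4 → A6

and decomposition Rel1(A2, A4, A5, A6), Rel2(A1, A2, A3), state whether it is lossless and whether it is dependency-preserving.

lossy but dependency-preserving

Lossless test: (A2)⁺ = {A2}, which is a superkey of neither fragment — lossy.
Dependency preservation: A1, A4, A5 → A2 is not contained in any single fragment, but the restricted closure of its left-hand side across the fragments still reaches the right-hand side; the remaining FDs each lie inside some fragment. All dependencies are preserved.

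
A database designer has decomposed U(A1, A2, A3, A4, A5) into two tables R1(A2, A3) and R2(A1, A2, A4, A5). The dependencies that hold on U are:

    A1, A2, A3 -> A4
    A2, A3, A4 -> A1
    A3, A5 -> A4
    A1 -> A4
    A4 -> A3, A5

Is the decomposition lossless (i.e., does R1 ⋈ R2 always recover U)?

No

Common attributes: R1 ∩ R2 = {A2}.
No dependency enlarges {A2}, so (A2)⁺ = {A2}.
The closure contains neither all of R1 = {A2, A3} nor all of R2 = {A1, A2, A4, A5}, so the common attributes are not a superkey of either fragment. The join is lossy.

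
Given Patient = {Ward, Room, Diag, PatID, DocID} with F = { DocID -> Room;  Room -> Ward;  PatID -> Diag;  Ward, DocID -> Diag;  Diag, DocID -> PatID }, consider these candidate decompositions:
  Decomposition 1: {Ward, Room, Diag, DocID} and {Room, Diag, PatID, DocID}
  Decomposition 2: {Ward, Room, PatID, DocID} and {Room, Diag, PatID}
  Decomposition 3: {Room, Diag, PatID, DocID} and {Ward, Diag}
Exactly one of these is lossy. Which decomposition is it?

Decomposition 3

Decomposition 1: common = {Room, Diag, DocID}, closure = {Ward, Room, Diag, PatID, DocID} → lossless.
Decomposition 2: common = {Room, PatID}, closure = {Ward, Room, Diag, PatID} → lossless.
Decomposition 3: common = {Diag}, closure = {Diag} → lossy.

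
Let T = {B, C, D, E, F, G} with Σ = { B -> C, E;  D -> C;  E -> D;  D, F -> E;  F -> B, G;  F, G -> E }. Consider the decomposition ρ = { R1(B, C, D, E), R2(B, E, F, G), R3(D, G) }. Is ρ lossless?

Chase test. Columns are B, C, D, E, F, G; row i has aⱼ where attribute j ∈ Ri, else bᵢⱼ.
Initial tableau (one row per fragment):
  row 1: a1 a2 a3 a4 b15 b16
  row 2: a1 b22 b23 a4 a5 a6
  row 3: b31 b32 a3 b34 b35 a6
Rows 1 and 2 agree on B; apply B→C, E and equate their C, E entries.
Rows 1 and 3 agree on D; apply D→C and equate their C entries.
Rows 1 and 2 agree on E; apply E→D and equate their D entries.
Row 2 is now all distinguished symbols — the join is lossless.

Yes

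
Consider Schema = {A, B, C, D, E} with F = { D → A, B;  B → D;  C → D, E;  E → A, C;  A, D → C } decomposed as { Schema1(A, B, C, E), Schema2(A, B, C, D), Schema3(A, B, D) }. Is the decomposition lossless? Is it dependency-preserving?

Lossless test (chase): Rows 1 and 2 agree on B; apply B→D and equate their D entries. Rows 1 and 2 agree on C; apply C→D, E and equate their D, E entries. Rows 1 and 3 agree on A, D; apply A, D→C and equate their C entries. Rows 1 and 3 agree on C; apply C→D, E and equate their D, E entries. Row 1 is now all distinguished symbols — the join is lossless.
Dependency preservation: C → D, E is not contained in any single fragment, but the restricted closure of its left-hand side across the fragments still reaches the right-hand side; the remaining FDs each lie inside some fragment. All dependencies are preserved.

lossless and dependency-preserving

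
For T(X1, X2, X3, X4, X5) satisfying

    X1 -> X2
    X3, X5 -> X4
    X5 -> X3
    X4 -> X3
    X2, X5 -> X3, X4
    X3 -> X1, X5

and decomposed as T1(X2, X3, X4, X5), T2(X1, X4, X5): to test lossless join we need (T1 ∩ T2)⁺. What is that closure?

X1, X2, X3, X4, X5

T1 ∩ T2 = {X4, X5}.
X5 → X3 applies, adding X3
X3 → X1, X5 applies, adding X1
X1 → X2 applies, adding X2
Closure: {X1, X2, X3, X4, X5}.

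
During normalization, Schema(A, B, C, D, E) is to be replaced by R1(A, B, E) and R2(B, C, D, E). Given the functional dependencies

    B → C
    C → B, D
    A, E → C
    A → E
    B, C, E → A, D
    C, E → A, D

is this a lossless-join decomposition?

Common attributes: R1 ∩ R2 = {B, E}.
Closure of {B, E}: B → C applies, adding C; C → B, D applies, adding D; B, C, E → A, D applies, adding A. So (B, E)⁺ = {A, B, C, D, E}.
This closure contains every attribute of R1, so R1 ∩ R2 → R1. The join is lossless.

Yes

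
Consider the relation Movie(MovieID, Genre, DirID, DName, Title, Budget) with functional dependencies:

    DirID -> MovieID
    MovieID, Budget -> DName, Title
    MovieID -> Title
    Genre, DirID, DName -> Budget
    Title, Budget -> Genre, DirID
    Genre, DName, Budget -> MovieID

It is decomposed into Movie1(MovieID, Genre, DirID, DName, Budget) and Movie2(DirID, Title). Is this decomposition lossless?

Common attributes: Movie1 ∩ Movie2 = {DirID}.
Closure of {DirID}: DirID → MovieID applies, adding MovieID; MovieID → Title applies, adding Title. So (DirID)⁺ = {MovieID, DirID, Title}.
This closure contains every attribute of Movie2, so Movie1 ∩ Movie2 → Movie2. The join is lossless.

Yes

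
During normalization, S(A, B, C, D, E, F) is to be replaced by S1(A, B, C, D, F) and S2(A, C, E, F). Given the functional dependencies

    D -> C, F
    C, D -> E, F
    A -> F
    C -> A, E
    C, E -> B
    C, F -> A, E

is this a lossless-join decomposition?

Yes

Common attributes: S1 ∩ S2 = {A, C, F}.
Closure of {A, C, F}: C → A, E applies, adding E; C, E → B applies, adding B. So (A, C, F)⁺ = {A, B, C, E, F}.
This closure contains every attribute of S2, so S1 ∩ S2 → S2. The join is lossless.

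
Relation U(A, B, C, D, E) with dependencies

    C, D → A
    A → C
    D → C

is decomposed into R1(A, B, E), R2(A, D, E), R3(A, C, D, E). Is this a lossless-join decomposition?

No

Chase test. Columns are A, B, C, D, E; row i has aⱼ where attribute j ∈ Ri, else bᵢⱼ.
Initial tableau (one row per fragment):
  row 1: a1 a2 b13 b14 a5
  row 2: a1 b22 b23 a4 a5
  row 3: a1 b32 a3 a4 a5
Rows 1 and 2 agree on A; apply A→C and equate their C entries.
Rows 1 and 3 agree on A; apply A→C and equate their C entries.
No row becomes fully distinguished — the join is lossy.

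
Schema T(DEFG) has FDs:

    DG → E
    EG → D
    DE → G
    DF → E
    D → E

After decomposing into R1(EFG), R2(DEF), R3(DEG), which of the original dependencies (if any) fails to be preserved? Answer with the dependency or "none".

DG → E lies within R3.
EG → D lies within R3.
DE → G lies within R3.
DF → E lies within R2.
D → E lies within R2.
Every dependency is enforceable on the fragments, so the decomposition is dependency-preserving.

none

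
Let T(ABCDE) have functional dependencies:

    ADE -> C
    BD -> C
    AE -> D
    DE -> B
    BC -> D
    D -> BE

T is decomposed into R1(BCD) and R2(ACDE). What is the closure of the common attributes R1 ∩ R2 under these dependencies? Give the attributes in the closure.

BCDE

R1 ∩ R2 = {CD}.
D → BE applies, adding BE
Closure: {BCDE}.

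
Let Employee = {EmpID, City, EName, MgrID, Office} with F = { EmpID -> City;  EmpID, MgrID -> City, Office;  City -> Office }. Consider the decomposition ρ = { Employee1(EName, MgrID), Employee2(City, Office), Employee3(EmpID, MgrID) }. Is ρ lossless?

Chase test. Columns are EmpID, City, EName, MgrID, Office; row i has aⱼ where attribute j ∈ Employeei, else bᵢⱼ.
Initial tableau (one row per fragment):
  row 1: b11 b12 a3 a4 b15
  row 2: b21 a2 b23 b24 a5
  row 3: a1 b32 b33 a4 b35
No row becomes fully distinguished — the join is lossy.

No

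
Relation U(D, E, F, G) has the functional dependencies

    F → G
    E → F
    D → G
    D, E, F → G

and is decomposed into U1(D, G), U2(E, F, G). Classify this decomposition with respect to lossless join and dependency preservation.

lossy but dependency-preserving

Lossless test: (G)⁺ = {G}, which is a superkey of neither fragment — lossy.
Dependency preservation: D, E, F → G is not contained in any single fragment, but the restricted closure of its left-hand side across the fragments still reaches the right-hand side; the remaining FDs each lie inside some fragment. All dependencies are preserved.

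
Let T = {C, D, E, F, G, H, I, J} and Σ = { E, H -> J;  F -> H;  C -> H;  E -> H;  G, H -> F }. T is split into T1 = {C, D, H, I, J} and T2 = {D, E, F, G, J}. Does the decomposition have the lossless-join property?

No

Common attributes: T1 ∩ T2 = {D, J}.
No dependency enlarges {D, J}, so (D, J)⁺ = {D, J}.
The closure contains neither all of T1 = {C, D, H, I, J} nor all of T2 = {D, E, F, G, J}, so the common attributes are not a superkey of either fragment. The join is lossy.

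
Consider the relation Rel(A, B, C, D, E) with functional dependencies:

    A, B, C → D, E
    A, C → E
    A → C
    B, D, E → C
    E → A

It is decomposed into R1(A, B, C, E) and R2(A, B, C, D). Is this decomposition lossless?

Yes

Common attributes: R1 ∩ R2 = {A, B, C}.
Closure of {A, B, C}: A, B, C → D, E applies, adding D, E. So (A, B, C)⁺ = {A, B, C, D, E}.
This closure contains every attribute of R1, so R1 ∩ R2 → R1. The join is lossless.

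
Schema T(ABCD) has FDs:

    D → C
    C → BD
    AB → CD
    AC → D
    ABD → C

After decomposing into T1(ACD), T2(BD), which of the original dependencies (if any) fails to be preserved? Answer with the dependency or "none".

AB → CD

Check AB → CD: no single fragment contains all of {ABCD}, and the restricted closure of {AB} across the fragments never reaches {CD}.
D → C is preserved.
C → BD is preserved.
AC → D is preserved.
ABD → C is preserved.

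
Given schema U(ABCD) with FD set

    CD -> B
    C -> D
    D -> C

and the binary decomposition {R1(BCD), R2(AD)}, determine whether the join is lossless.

Common attributes: R1 ∩ R2 = {D}.
Closure of {D}: D → C applies, adding C; CD → B applies, adding B. So (D)⁺ = {BCD}.
This closure contains every attribute of R1, so R1 ∩ R2 → R1. The join is lossless.

Yes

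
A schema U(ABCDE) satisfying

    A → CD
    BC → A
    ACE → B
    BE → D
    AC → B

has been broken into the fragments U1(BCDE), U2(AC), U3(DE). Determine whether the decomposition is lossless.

No

Chase test. Columns are ABCDE; row i has aⱼ where attribute j ∈ Ui, else bᵢⱼ.
Initial tableau (one row per fragment):
  row 1: b11 a2 a3 a4 a5
  row 2: a1 b22 a3 b24 b25
  row 3: b31 b32 b33 a4 a5
No row becomes fully distinguished — the join is lossy.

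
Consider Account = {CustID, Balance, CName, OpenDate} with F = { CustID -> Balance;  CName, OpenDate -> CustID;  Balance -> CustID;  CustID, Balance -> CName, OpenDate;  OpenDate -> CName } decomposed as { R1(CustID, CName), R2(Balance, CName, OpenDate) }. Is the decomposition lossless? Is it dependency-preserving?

Lossless test: (CName)⁺ = {CName}, which is a superkey of neither fragment — lossy.
Dependency preservation: the restricted closure of {CustID} across the fragments never reaches {Balance}, so CustID → Balance cannot be enforced without a join — not preserved.

lossy and not dependency-preserving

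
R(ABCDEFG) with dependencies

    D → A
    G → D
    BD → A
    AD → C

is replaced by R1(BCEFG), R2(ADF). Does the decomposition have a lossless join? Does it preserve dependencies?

Lossless test: (F)⁺ = {F}, which is a superkey of neither fragment — lossy.
Dependency preservation: the restricted closure of {G} across the fragments never reaches {D}, so G → D cannot be enforced without a join — not preserved.

lossy and not dependency-preserving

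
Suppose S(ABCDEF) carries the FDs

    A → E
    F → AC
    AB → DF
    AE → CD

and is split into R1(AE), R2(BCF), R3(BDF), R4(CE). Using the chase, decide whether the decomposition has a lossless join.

No

Chase test. Columns are ABCDEF; row i has aⱼ where attribute j ∈ Ri, else bᵢⱼ.
Initial tableau (one row per fragment):
  row 1: a1 b12 b13 b14 a5 b16
  row 2: b21 a2 a3 b24 b25 a6
  row 3: b31 a2 b33 a4 b35 a6
  row 4: b41 b42 a3 b44 a5 b46
Rows 2 and 3 agree on F; apply F→AC and equate their AC entries.
Rows 2 and 3 agree on AB; apply AB→DF and equate their DF entries.
Rows 2 and 3 agree on A; apply A→E and equate their E entries.
No row becomes fully distinguished — the join is lossy.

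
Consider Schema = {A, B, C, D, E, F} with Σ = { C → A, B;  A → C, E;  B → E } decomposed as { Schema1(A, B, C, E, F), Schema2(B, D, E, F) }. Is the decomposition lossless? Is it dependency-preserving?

lossy but dependency-preserving

Lossless test: (B, E, F)⁺ = {B, E, F}, which is a superkey of neither fragment — lossy.
Dependency preservation: every FD's attributes lie within a single fragment, so each can be enforced locally — preserved.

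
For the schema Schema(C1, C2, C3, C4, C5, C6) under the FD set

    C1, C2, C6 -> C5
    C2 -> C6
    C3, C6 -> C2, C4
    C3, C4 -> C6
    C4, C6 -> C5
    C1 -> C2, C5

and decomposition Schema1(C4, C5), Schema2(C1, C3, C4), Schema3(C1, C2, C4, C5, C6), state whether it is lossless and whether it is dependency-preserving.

Lossless test (chase): Rows 2 and 3 agree on C1; apply C1→C2, C5 and equate their C2, C5 entries. Rows 2 and 3 agree on C2; apply C2→C6 and equate their C6 entries. Row 2 is now all distinguished symbols — the join is lossless.
Dependency preservation: the restricted closure of {C3, C6} across the fragments never reaches {C2, C4}, so C3, C6 → C2, C4 cannot be enforced without a join — not preserved.

lossless but not dependency-preserving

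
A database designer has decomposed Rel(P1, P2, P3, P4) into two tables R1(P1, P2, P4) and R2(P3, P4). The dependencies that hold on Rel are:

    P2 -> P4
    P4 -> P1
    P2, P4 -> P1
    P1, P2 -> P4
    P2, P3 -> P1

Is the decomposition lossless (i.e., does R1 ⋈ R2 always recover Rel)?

No

Common attributes: R1 ∩ R2 = {P4}.
Closure of {P4}: P4 → P1 applies, adding P1. So (P4)⁺ = {P1, P4}.
The closure contains neither all of R1 = {P1, P2, P4} nor all of R2 = {P3, P4}, so the common attributes are not a superkey of either fragment. The join is lossy.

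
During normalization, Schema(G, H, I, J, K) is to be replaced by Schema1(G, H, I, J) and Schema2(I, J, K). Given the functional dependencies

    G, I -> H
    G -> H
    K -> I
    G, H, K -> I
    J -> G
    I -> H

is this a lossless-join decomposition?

Common attributes: Schema1 ∩ Schema2 = {I, J}.
Closure of {I, J}: J → G applies, adding G; I → H applies, adding H. So (I, J)⁺ = {G, H, I, J}.
This closure contains every attribute of Schema1, so Schema1 ∩ Schema2 → Schema1. The join is lossless.

Yes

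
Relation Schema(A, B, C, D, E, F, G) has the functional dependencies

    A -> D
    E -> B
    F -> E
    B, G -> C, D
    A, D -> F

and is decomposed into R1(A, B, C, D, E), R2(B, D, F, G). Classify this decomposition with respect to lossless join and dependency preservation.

Lossless test: (B, D)⁺ = {B, D}, which is a superkey of neither fragment — lossy.
Dependency preservation: the restricted closure of {F} across the fragments never reaches {E}, so F → E cannot be enforced without a join — not preserved.

lossy and not dependency-preserving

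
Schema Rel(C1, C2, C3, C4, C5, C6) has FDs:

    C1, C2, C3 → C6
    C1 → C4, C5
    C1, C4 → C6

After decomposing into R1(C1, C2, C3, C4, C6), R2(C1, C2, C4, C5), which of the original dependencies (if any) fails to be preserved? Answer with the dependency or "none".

C1, C2, C3 → C6 lies within R1.
C1 → C4, C5 lies within R2.
C1, C4 → C6 lies within R1.
Every dependency is enforceable on the fragments, so the decomposition is dependency-preserving.

none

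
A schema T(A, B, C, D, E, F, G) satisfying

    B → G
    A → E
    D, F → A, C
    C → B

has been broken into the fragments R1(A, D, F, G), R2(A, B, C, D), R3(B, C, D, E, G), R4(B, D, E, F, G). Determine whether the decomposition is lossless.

Chase test. Columns are A, B, C, D, E, F, G; row i has aⱼ where attribute j ∈ Ri, else bᵢⱼ.
Initial tableau (one row per fragment):
  row 1: a1 b12 b13 a4 b15 a6 a7
  row 2: a1 a2 a3 a4 b25 b26 b27
  row 3: b31 a2 a3 a4 a5 b36 a7
  row 4: b41 a2 b43 a4 a5 a6 a7
Rows 2 and 3 agree on B; apply B→G and equate their G entries.
Rows 1 and 2 agree on A; apply A→E and equate their E entries.
Rows 1 and 4 agree on D, F; apply D, F→A, C and equate their A, C entries.
Rows 1 and 4 agree on C; apply C→B and equate their B entries.
Rows 1 and 4 agree on A; apply A→E and equate their E entries.
No row becomes fully distinguished — the join is lossy.

No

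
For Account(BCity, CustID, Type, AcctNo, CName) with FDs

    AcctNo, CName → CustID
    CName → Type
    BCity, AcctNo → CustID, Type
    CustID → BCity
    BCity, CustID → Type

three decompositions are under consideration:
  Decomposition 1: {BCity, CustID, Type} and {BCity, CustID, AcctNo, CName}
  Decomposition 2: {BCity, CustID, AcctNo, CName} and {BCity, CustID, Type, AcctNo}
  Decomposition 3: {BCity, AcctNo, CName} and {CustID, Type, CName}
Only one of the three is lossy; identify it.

Decomposition 3

Decomposition 1: common = {BCity, CustID}, closure = {BCity, CustID, Type} → lossless.
Decomposition 2: common = {BCity, CustID, AcctNo}, closure = {BCity, CustID, Type, AcctNo} → lossless.
Decomposition 3: common = {CName}, closure = {Type, CName} → lossy.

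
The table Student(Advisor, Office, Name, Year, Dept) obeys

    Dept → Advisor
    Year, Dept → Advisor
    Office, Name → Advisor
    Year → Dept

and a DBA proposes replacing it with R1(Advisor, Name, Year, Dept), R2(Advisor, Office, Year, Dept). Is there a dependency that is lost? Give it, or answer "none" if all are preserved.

Office, Name → Advisor

Check Office, Name → Advisor: no single fragment contains all of {Advisor, Office, Name}, and the restricted closure of {Office, Name} across the fragments never reaches {Advisor}.
Dept → Advisor is preserved.
Year, Dept → Advisor is preserved.
Year → Dept is preserved.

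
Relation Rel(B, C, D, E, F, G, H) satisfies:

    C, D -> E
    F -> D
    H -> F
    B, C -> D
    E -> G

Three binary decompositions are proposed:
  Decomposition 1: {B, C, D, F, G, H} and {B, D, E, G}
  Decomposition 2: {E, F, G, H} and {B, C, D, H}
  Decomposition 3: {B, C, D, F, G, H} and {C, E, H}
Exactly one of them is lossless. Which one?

Decomposition 3

Decomposition 1: common = {B, D, G}, closure = {B, D, G} → lossy.
Decomposition 2: common = {H}, closure = {D, F, H} → lossy.
Decomposition 3: common = {C, H}, closure = {C, D, E, F, G, H} → lossless.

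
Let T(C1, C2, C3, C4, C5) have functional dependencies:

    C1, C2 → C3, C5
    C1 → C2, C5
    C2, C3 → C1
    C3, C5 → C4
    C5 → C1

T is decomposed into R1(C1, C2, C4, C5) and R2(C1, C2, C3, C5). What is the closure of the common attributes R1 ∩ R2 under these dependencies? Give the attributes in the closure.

R1 ∩ R2 = {C1, C2, C5}.
C1, C2 → C3, C5 applies, adding C3
C3, C5 → C4 applies, adding C4
Closure: {C1, C2, C3, C4, C5}.

C1, C2, C3, C4, C5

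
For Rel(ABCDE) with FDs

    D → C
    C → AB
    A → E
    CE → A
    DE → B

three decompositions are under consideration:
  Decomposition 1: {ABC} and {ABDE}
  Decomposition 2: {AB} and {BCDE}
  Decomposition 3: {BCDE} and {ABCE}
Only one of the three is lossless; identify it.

Decomposition 1: common = {AB}, closure = {ABE} → lossy.
Decomposition 2: common = {B}, closure = {B} → lossy.
Decomposition 3: common = {BCE}, closure = {ABCE} → lossless.

Decomposition 3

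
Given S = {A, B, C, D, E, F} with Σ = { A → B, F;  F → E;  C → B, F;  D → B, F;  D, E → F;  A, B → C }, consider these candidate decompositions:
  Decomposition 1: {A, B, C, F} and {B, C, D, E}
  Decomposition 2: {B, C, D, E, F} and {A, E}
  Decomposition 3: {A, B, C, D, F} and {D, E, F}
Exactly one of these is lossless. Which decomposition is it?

Decomposition 3

Decomposition 1: common = {B, C}, closure = {B, C, E, F} → lossy.
Decomposition 2: common = {E}, closure = {E} → lossy.
Decomposition 3: common = {D, F}, closure = {B, D, E, F} → lossless.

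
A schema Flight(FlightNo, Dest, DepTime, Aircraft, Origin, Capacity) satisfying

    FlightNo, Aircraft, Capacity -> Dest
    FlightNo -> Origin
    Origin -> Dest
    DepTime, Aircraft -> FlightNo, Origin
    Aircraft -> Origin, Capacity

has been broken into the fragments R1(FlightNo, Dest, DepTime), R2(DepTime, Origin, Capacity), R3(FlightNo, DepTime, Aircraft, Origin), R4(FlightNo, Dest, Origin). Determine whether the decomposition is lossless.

Chase test. Columns are FlightNo, Dest, DepTime, Aircraft, Origin, Capacity; row i has aⱼ where attribute j ∈ Ri, else bᵢⱼ.
Initial tableau (one row per fragment):
  row 1: a1 a2 a3 b14 b15 b16
  row 2: b21 b22 a3 b24 a5 a6
  row 3: a1 b32 a3 a4 a5 b36
  row 4: a1 a2 b43 b44 a5 b46
Rows 1 and 3 agree on FlightNo; apply FlightNo→Origin and equate their Origin entries.
Rows 1 and 2 agree on Origin; apply Origin→Dest and equate their Dest entries.
Rows 1 and 3 agree on Origin; apply Origin→Dest and equate their Dest entries.
No row becomes fully distinguished — the join is lossy.

No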